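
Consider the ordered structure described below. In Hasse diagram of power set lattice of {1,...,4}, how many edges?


A cover relation a -< b holds when a < b with no c strictly between.
Cover relations:
  {} -< {1}
  {} -< {2}
  {} -< {3}
  {} -< {4}
  {1} -< {1,2}
  {1} -< {1,3}
  {1} -< {1,4}
  {2} -< {1,2}
  ...24 more
Total: 32


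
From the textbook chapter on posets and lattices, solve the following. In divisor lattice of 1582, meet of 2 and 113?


In a divisor lattice, meet = gcd (greatest common divisor).
By Euclidean algorithm or factoring: gcd(2,113) = 1


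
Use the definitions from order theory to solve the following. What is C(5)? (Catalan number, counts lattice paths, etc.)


C(n) = C(2n, n) / (n+1).
C(10, 5) = 252
C(5) = 252 / 6 = 42


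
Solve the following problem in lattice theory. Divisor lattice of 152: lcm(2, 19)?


Join=lcm.
gcd(2,19)=1
lcm=38


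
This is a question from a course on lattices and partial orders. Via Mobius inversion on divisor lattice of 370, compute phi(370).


phi(n) = n * prod_{p|n} (1 - 1/p).
Prime divisors of 370: [2, 5, 37]
phi(370) = 370 * (1 - 1/2) * (1 - 1/5) * (1 - 1/37)
phi(370) = 144


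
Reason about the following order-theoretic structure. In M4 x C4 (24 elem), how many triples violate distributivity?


Distributive law: a ^ (b v c) = (a ^ b) v (a ^ c).
Check all 24^3 = 13824 ordered triples (a,b,c).
  e.g. a=(a1,0), b=(a2,0), c=(a3,0): lhs=(a1,0) != rhs=(0,0)
  e.g. a=(a1,0), b=(a2,0), c=(a3,1): lhs=(a1,0) != rhs=(0,0)
Total violating triples: 1536


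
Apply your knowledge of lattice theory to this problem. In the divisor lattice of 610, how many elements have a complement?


An element a is complemented if some b has a meet b = bottom, a join b = top.
a is complemented iff gcd(a, n/a)=1, i.e. a is a unitary divisor of 610.
Complemented elements: 1, 2, 5, 10, 61, 122, ... (2 more)
Count: 8


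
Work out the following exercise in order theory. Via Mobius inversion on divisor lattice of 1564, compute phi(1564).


phi(n) = n * prod_{p|n} (1 - 1/p).
Prime divisors of 1564: [2, 17, 23]
phi(1564) = 1564 * (1 - 1/2) * (1 - 1/17) * (1 - 1/23)
phi(1564) = 704


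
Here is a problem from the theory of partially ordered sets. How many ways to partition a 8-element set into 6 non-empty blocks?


S(n,k) = k*S(n-1,k) + S(n-1,k-1).
S(7,6) = 21, S(7,5) = 140
S(8,6) = 6*21 + 140 = 126 + 140
S(8,6) = 266


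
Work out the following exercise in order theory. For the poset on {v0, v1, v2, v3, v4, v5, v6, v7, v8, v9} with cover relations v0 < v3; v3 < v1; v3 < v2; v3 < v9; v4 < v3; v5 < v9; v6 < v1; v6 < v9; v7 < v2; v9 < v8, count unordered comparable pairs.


A comparable pair {a,b} has a < b or b < a in the order.
Count unordered pairs where one element is strictly below the other.
Examples: {v0,v1}, {v0,v2}, {v0,v3}, {v0,v8}, ...
Total comparable pairs: 21


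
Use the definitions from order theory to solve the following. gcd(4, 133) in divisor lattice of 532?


Meet=gcd.
gcd(4,133)=1


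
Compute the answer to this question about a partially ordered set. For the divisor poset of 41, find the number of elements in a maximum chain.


A chain is a totally ordered subset; we count the number of elements in a maximum chain.
Compute, for each element x, the size of the longest chain ending at x:
  1: 1
  41: 2
A maximum chain: 1 < 41
Number of elements in the longest chain: 2


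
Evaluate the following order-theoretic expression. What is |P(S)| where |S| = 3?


Power set = 2^n.
2^3 = 8


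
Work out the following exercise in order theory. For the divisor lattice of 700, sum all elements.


sigma(n) = sum of divisors.
Divisors of 700: [1, 2, 4, 5, 7, 10, 14, 20, 25, 28, 35, 50, 70, 100, 140, 175, 350, 700]
Sum = 1736


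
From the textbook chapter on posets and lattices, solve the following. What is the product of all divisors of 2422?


Divisors of 2422: [1, 2, 7, 14, 173, 346, 1211, 2422]
Product = n^(d(n)/2) = 2422^(8/2)
Product = 34410941495056


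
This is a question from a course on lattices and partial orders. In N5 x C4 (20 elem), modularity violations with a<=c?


Modular law: if a <= c then a v (b ^ c) = (a v b) ^ c.
Check all triples (a,b,c) with a <= c among 20 elements.
  e.g. a=(a,0), b=(c,0), c=(b,0): lhs=(a,0) != rhs=(b,0)
  e.g. a=(a,0), b=(c,1), c=(b,0): lhs=(a,0) != rhs=(b,0)
Total violating triples: 40


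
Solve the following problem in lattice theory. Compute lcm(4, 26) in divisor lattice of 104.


In a divisor lattice, join = lcm (least common multiple).
gcd(4,26) = 2
lcm(4,26) = 4*26/gcd = 104/2 = 52


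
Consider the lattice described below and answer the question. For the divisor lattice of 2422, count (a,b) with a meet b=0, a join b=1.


Complement pair (a,b): a meet b = bottom, a join b = top.
Here: gcd(a,b)=1 and lcm(a,b)=2422, i.e. a*b=2422 with a,b coprime.
Pairs found: (1,2422), (2,1211), (7,346), (14,173), ... (4 more)
Total ordered pairs: 8


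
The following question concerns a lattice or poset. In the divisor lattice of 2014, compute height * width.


Height = length of longest chain minus 1; width = size of largest antichain.
A maximum chain: 1 | 53 | 1007 | 2014  (height 3).
A maximum antichain: {2, 19, 53}  (width 3).
Product = 3 * 3 = 9


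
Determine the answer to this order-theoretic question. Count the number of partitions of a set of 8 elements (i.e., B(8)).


B(n) = number of set partitions of an n-element set.
B(n) satisfies the recurrence: B(n+1) = sum_k C(n,k)*B(k).
B(8) = 4140


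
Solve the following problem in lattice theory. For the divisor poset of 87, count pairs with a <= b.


The order relation is {(a,b) : a <= b}, reflexive so it includes (a,a).
Examples: (1,1), (1,29), (1,3), (1,87), (29,29), ...
Total ordered pairs: 9


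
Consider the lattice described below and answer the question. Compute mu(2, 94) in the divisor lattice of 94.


In a divisor lattice, mu(a,b) = mu(b/a) where mu is the classical Mobius function.
b/a = 94/2 = 47
Prime factorization of 47: primes [47]
47 is squarefree with 1 prime factor(s), so mu(47) = (-1)^1 = -1


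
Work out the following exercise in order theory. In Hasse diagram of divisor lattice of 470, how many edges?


A cover relation a -< b holds when a < b with no c strictly between.
Cover relations:
  1 -< 2
  1 -< 5
  1 -< 47
  2 -< 10
  2 -< 94
  5 -< 10
  5 -< 235
  10 -< 470
  ...4 more
Total: 12


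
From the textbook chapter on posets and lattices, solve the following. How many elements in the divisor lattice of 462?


Divisors of 462: [1, 2, 3, 6, 7, 11, 14, 21, 22, 33, 42, 66, 77, 154, 231, 462]
Count: 16


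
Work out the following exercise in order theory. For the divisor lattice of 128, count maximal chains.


A maximal chain goes from the minimum element to a maximal element via cover relations.
Counting all min-to-max paths in the cover graph.
Total maximal chains: 1


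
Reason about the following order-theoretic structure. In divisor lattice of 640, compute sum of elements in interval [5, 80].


Interval [5,80] in divisors of 640: [5, 10, 20, 40, 80]
Sum = 155


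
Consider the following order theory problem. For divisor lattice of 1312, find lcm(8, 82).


In a divisor lattice, join = lcm (least common multiple).
Compute lcm iteratively: start with first element, then lcm(current, next).
Elements: [8, 82]
lcm(8,82) = 328
Final lcm = 328


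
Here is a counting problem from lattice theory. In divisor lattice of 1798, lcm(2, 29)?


Join=lcm.
gcd(2,29)=1
lcm=58


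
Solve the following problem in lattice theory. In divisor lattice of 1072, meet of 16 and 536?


In a divisor lattice, meet = gcd (greatest common divisor).
By Euclidean algorithm or factoring: gcd(16,536) = 8


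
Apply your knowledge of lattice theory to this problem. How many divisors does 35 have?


Divisors of 35: [1, 5, 7, 35]
Count: 4


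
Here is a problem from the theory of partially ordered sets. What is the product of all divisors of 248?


Divisors of 248: [1, 2, 4, 8, 31, 62, 124, 248]
Product = n^(d(n)/2) = 248^(8/2)
Product = 3782742016


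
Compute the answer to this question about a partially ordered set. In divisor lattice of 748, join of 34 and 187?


In a divisor lattice, join = lcm (least common multiple).
gcd(34,187) = 17
lcm(34,187) = 34*187/gcd = 6358/17 = 374


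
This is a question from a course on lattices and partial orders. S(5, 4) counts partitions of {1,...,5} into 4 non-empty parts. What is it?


S(n,k) = k*S(n-1,k) + S(n-1,k-1).
S(4,4) = 1, S(4,3) = 6
S(5,4) = 4*1 + 6 = 4 + 6
S(5,4) = 10


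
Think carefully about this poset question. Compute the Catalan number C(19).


C(n) = C(2n, n) / (n+1).
C(38, 19) = 35345263800
C(19) = 35345263800 / 20 = 1767263190


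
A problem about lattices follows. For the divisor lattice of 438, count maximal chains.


A maximal chain goes from the minimum element to a maximal element via cover relations.
Counting all min-to-max paths in the cover graph.
Total maximal chains: 6


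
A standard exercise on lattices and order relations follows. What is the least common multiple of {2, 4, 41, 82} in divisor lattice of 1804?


In a divisor lattice, join = lcm (least common multiple).
Compute lcm iteratively: start with first element, then lcm(current, next).
Elements: [2, 4, 41, 82]
lcm(2,4) = 4
lcm(4,41) = 164
lcm(164,82) = 164
Final lcm = 164


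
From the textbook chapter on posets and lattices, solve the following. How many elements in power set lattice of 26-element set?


Power set = 2^n.
2^26 = 67108864


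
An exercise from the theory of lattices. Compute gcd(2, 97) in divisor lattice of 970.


In a divisor lattice, meet = gcd (greatest common divisor).
By Euclidean algorithm or factoring: gcd(2,97) = 1


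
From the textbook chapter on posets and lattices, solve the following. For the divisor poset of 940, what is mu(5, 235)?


In a divisor lattice, mu(a,b) = mu(b/a) where mu is the classical Mobius function.
b/a = 235/5 = 47
Prime factorization of 47: primes [47]
47 is squarefree with 1 prime factor(s), so mu(47) = (-1)^1 = -1


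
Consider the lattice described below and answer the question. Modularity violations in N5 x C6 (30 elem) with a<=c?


Modular law: if a <= c then a v (b ^ c) = (a v b) ^ c.
Check all triples (a,b,c) with a <= c among 30 elements.
  e.g. a=(a,0), b=(c,0), c=(b,0): lhs=(a,0) != rhs=(b,0)
  e.g. a=(a,0), b=(c,1), c=(b,0): lhs=(a,0) != rhs=(b,0)
Total violating triples: 126


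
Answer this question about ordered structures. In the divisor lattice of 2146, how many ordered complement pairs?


Complement pair (a,b): a meet b = bottom, a join b = top.
Here: gcd(a,b)=1 and lcm(a,b)=2146, i.e. a*b=2146 with a,b coprime.
Pairs found: (1,2146), (2,1073), (29,74), (37,58), ... (4 more)
Total ordered pairs: 8


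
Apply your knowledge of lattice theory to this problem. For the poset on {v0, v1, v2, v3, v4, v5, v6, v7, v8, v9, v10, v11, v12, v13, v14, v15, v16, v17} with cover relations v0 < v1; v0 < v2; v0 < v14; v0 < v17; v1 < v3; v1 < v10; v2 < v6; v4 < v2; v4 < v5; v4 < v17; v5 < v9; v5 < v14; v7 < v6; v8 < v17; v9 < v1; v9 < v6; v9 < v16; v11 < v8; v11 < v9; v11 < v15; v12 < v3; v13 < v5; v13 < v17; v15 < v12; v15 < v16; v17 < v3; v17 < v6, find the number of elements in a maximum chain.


A chain is a totally ordered subset; we count the number of elements in a maximum chain.
Compute, for each element x, the size of the longest chain ending at x:
  v0: 1
  v4: 1
  v7: 1
  v11: 1
  v13: 1
  v8: 2
  ...
A maximum chain: v4 < v5 < v9 < v1 < v3
Number of elements in the longest chain: 5


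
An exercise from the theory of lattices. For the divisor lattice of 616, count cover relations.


A cover relation a -< b holds when a < b with no c strictly between.
Cover relations:
  1 -< 2
  1 -< 7
  1 -< 11
  2 -< 4
  2 -< 14
  2 -< 22
  4 -< 8
  4 -< 28
  ...20 more
Total: 28


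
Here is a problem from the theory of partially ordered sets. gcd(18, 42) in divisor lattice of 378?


Meet=gcd.
gcd(18,42)=6


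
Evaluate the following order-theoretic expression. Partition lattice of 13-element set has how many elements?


B(n) = number of set partitions of an n-element set.
B(n) satisfies the recurrence: B(n+1) = sum_k C(n,k)*B(k).
B(13) = 27644437


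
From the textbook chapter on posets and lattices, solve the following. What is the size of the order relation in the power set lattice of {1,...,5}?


The order relation is {(a,b) : a <= b}, reflexive so it includes (a,a).
Examples: ({},{}), ({},{1,2}), ({},{1,2,3}), ({},{1,2,3,4}), ({},{1,2,3,4,5}), ...
Total ordered pairs: 243


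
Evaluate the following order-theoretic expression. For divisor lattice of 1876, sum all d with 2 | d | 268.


Interval [2,268] in divisors of 1876: [2, 4, 134, 268]
Sum = 408


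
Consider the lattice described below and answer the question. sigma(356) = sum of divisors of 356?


sigma(n) = sum of divisors.
Divisors of 356: [1, 2, 4, 89, 178, 356]
Sum = 630


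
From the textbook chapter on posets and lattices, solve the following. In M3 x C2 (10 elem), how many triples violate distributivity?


Distributive law: a ^ (b v c) = (a ^ b) v (a ^ c).
Check all 10^3 = 1000 ordered triples (a,b,c).
  e.g. a=(a1,0), b=(a2,0), c=(a3,0): lhs=(a1,0) != rhs=(0,0)
  e.g. a=(a1,0), b=(a2,0), c=(a3,1): lhs=(a1,0) != rhs=(0,0)
Total violating triples: 48


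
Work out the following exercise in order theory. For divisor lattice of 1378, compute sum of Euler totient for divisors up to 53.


Divisors of 1378 up to 53: [1, 2, 13, 26, 53]
phi values: [1, 1, 12, 12, 52]
Sum = 78


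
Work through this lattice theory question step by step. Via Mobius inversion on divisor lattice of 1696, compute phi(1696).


phi(n) = n * prod_{p|n} (1 - 1/p).
Prime divisors of 1696: [2, 53]
phi(1696) = 1696 * (1 - 1/2) * (1 - 1/53)
phi(1696) = 832


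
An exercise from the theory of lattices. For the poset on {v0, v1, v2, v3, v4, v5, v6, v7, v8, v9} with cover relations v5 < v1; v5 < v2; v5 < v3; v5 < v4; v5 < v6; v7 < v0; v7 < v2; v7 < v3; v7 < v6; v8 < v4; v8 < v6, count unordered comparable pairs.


A comparable pair {a,b} has a < b or b < a in the order.
Count unordered pairs where one element is strictly below the other.
Examples: {v0,v7}, {v1,v5}, {v2,v5}, {v2,v7}, ...
Total comparable pairs: 11


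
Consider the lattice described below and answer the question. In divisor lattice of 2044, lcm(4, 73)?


Join=lcm.
gcd(4,73)=1
lcm=292


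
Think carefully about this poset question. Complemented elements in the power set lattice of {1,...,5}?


An element a is complemented if some b has a meet b = bottom, a join b = top.
every subset A has complement S\A, so all elements are complemented.
Complemented elements: {}, {1}, {2}, {3}, {4}, {5}, ... (26 more)
Count: 32


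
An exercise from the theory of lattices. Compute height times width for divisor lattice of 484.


Height = length of longest chain minus 1; width = size of largest antichain.
A maximum chain: 1 | 11 | 121 | 242 | 484  (height 4).
A maximum antichain: {4, 22, 121}  (width 3).
Product = 4 * 3 = 12


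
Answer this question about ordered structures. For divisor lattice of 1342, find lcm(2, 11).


In a divisor lattice, join = lcm (least common multiple).
Compute lcm iteratively: start with first element, then lcm(current, next).
Elements: [2, 11]
lcm(2,11) = 22
Final lcm = 22


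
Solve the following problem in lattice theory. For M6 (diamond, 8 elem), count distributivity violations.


Distributive law: a ^ (b v c) = (a ^ b) v (a ^ c).
Check all 8^3 = 512 ordered triples (a,b,c).
  e.g. a=a1, b=a2, c=a3: lhs=a1 != rhs=0
  e.g. a=a1, b=a2, c=a4: lhs=a1 != rhs=0
Total violating triples: 120


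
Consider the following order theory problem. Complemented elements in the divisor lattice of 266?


An element a is complemented if some b has a meet b = bottom, a join b = top.
a is complemented iff gcd(a, n/a)=1, i.e. a is a unitary divisor of 266.
Complemented elements: 1, 2, 7, 14, 19, 38, ... (2 more)
Count: 8


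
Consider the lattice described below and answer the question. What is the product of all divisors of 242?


Divisors of 242: [1, 2, 11, 22, 121, 242]
Product = n^(d(n)/2) = 242^(6/2)
Product = 14172488


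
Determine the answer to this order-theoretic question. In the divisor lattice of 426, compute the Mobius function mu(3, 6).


In a divisor lattice, mu(a,b) = mu(b/a) where mu is the classical Mobius function.
b/a = 6/3 = 2
Prime factorization of 2: primes [2]
2 is squarefree with 1 prime factor(s), so mu(2) = (-1)^1 = -1


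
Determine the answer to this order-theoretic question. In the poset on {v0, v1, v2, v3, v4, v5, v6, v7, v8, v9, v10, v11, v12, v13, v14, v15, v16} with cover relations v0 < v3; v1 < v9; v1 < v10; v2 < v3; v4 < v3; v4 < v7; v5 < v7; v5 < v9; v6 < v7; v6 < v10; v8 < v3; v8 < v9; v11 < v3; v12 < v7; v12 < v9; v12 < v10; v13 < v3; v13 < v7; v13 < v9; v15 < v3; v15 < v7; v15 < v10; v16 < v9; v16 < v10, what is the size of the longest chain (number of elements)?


A chain is a totally ordered subset; we count the number of elements in a maximum chain.
Compute, for each element x, the size of the longest chain ending at x:
  v0: 1
  v1: 1
  v2: 1
  v4: 1
  v5: 1
  v6: 1
  ...
A maximum chain: v0 < v3
Number of elements in the longest chain: 2


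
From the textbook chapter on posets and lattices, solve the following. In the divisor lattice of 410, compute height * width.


Height = length of longest chain minus 1; width = size of largest antichain.
A maximum chain: 1 | 41 | 205 | 410  (height 3).
A maximum antichain: {2, 5, 41}  (width 3).
Product = 3 * 3 = 9


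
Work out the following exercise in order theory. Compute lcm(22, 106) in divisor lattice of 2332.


In a divisor lattice, join = lcm (least common multiple).
gcd(22,106) = 2
lcm(22,106) = 22*106/gcd = 2332/2 = 1166


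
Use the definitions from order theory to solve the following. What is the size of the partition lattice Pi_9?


B(n) = number of set partitions of an n-element set.
B(n) satisfies the recurrence: B(n+1) = sum_k C(n,k)*B(k).
B(9) = 21147


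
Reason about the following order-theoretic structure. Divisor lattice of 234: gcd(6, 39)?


Meet=gcd.
gcd(6,39)=3


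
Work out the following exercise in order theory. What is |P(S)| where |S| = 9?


Power set = 2^n.
2^9 = 512


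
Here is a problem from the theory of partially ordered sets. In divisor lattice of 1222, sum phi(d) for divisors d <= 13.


Divisors of 1222 up to 13: [1, 2, 13]
phi values: [1, 1, 12]
Sum = 14


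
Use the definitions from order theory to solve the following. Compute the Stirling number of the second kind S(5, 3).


S(n,k) = k*S(n-1,k) + S(n-1,k-1).
S(4,3) = 6, S(4,2) = 7
S(5,3) = 3*6 + 7 = 18 + 7
S(5,3) = 25


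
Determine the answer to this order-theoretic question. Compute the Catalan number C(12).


C(n) = C(2n, n) / (n+1).
C(24, 12) = 2704156
C(12) = 2704156 / 13 = 208012


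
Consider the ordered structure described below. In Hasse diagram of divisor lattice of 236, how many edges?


A cover relation a -< b holds when a < b with no c strictly between.
Cover relations:
  1 -< 2
  1 -< 59
  2 -< 4
  2 -< 118
  4 -< 236
  59 -< 118
  118 -< 236
Total: 7


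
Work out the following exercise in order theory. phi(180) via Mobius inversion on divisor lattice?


phi(n) = n * prod_{p|n} (1 - 1/p).
Prime divisors of 180: [2, 3, 5]
phi(180) = 180 * (1 - 1/2) * (1 - 1/3) * (1 - 1/5)
phi(180) = 48


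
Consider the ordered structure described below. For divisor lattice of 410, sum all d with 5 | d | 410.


Interval [5,410] in divisors of 410: [5, 10, 205, 410]
Sum = 630


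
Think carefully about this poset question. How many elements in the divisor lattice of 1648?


Divisors of 1648: [1, 2, 4, 8, 16, 103, 206, 412, 824, 1648]
Count: 10


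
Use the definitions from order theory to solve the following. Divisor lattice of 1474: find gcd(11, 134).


In a divisor lattice, meet = gcd (greatest common divisor).
By Euclidean algorithm or factoring: gcd(11,134) = 1


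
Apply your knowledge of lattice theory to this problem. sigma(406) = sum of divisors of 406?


sigma(n) = sum of divisors.
Divisors of 406: [1, 2, 7, 14, 29, 58, 203, 406]
Sum = 720


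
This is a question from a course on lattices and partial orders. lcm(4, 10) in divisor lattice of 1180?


Join=lcm.
gcd(4,10)=2
lcm=20


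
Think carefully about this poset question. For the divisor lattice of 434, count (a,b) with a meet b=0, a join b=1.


Complement pair (a,b): a meet b = bottom, a join b = top.
Here: gcd(a,b)=1 and lcm(a,b)=434, i.e. a*b=434 with a,b coprime.
Pairs found: (1,434), (2,217), (7,62), (14,31), ... (4 more)
Total ordered pairs: 8


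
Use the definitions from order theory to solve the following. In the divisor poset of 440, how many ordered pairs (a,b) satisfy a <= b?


The order relation is {(a,b) : a <= b}, reflexive so it includes (a,a).
Examples: (1,1), (1,10), (1,11), (1,110), (1,2), ...
Total ordered pairs: 90


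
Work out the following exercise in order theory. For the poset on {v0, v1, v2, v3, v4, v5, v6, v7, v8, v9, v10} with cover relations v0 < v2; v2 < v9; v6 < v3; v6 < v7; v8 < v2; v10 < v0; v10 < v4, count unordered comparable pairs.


A comparable pair {a,b} has a < b or b < a in the order.
Count unordered pairs where one element is strictly below the other.
Examples: {v0,v2}, {v0,v9}, {v0,v10}, {v2,v8}, ...
Total comparable pairs: 11


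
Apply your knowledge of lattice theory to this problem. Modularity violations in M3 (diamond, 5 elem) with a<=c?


Modular law: if a <= c then a v (b ^ c) = (a v b) ^ c.
Check all triples (a,b,c) with a <= c among 5 elements.
This lattice is modular (diamonds M_m and their chain-products are modular).
Total violating triples: 0


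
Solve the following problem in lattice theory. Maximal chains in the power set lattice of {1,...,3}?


A maximal chain goes from the minimum element to a maximal element via cover relations.
Counting all min-to-max paths in the cover graph.
Total maximal chains: 6


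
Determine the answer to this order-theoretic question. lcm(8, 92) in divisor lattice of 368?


Join=lcm.
gcd(8,92)=4
lcm=184


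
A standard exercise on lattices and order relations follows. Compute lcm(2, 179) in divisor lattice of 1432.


In a divisor lattice, join = lcm (least common multiple).
gcd(2,179) = 1
lcm(2,179) = 2*179/gcd = 358/1 = 358


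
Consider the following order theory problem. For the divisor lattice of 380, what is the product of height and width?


Height = length of longest chain minus 1; width = size of largest antichain.
A maximum chain: 1 | 19 | 95 | 190 | 380  (height 4).
A maximum antichain: {4, 10, 38, 95}  (width 4).
Product = 4 * 4 = 16


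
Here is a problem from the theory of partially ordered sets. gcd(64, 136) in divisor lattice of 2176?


Meet=gcd.
gcd(64,136)=8


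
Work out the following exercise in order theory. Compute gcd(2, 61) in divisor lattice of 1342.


In a divisor lattice, meet = gcd (greatest common divisor).
By Euclidean algorithm or factoring: gcd(2,61) = 1


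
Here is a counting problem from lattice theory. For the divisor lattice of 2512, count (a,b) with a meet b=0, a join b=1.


Complement pair (a,b): a meet b = bottom, a join b = top.
Here: gcd(a,b)=1 and lcm(a,b)=2512, i.e. a*b=2512 with a,b coprime.
Pairs found: (1,2512), (16,157), (157,16), (2512,1)
Total ordered pairs: 4


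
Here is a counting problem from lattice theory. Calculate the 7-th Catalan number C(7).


C(n) = C(2n, n) / (n+1).
C(14, 7) = 3432
C(7) = 3432 / 8 = 429


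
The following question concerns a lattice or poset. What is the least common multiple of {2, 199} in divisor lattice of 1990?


In a divisor lattice, join = lcm (least common multiple).
Compute lcm iteratively: start with first element, then lcm(current, next).
Elements: [2, 199]
lcm(2,199) = 398
Final lcm = 398


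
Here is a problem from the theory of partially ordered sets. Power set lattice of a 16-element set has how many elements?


Power set = 2^n.
2^16 = 65536


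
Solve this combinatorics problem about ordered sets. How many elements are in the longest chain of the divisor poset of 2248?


A chain is a totally ordered subset; we count the number of elements in a maximum chain.
Compute, for each element x, the size of the longest chain ending at x:
  1: 1
  2: 2
  281: 2
  4: 3
  8: 4
  562: 3
  ...
A maximum chain: 1 < 2 < 4 < 8 < 2248
Number of elements in the longest chain: 5


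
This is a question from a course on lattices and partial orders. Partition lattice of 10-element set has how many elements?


B(n) = number of set partitions of an n-element set.
B(n) satisfies the recurrence: B(n+1) = sum_k C(n,k)*B(k).
B(10) = 115975


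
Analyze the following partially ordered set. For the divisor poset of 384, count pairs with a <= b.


The order relation is {(a,b) : a <= b}, reflexive so it includes (a,a).
Examples: (1,1), (1,12), (1,128), (1,16), (1,192), ...
Total ordered pairs: 108


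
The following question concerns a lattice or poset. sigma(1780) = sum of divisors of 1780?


sigma(n) = sum of divisors.
Divisors of 1780: [1, 2, 4, 5, 10, 20, 89, 178, 356, 445, 890, 1780]
Sum = 3780


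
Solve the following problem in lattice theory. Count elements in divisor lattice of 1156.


Divisors of 1156: [1, 2, 4, 17, 34, 68, 289, 578, 1156]
Count: 9


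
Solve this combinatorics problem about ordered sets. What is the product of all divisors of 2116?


Divisors of 2116: [1, 2, 4, 23, 46, 92, 529, 1058, 2116]
Product = n^(d(n)/2) = 2116^(9/2)
Product = 922190162669056


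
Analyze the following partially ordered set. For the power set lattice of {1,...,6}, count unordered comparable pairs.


A comparable pair {a,b} has a < b or b < a in the order.
Count unordered pairs where one element is strictly below the other.
Examples: {{},{1}}, {{},{2}}, {{},{3}}, {{},{4}}, ...
Total comparable pairs: 665


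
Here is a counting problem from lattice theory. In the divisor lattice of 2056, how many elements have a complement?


An element a is complemented if some b has a meet b = bottom, a join b = top.
a is complemented iff gcd(a, n/a)=1, i.e. a is a unitary divisor of 2056.
Complemented elements: 1, 8, 257, 2056
Count: 4


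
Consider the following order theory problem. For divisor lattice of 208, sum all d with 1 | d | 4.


Interval [1,4] in divisors of 208: [1, 2, 4]
Sum = 7


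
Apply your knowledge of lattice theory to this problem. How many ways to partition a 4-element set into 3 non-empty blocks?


S(n,k) = k*S(n-1,k) + S(n-1,k-1).
S(3,3) = 1, S(3,2) = 3
S(4,3) = 3*1 + 3 = 3 + 3
S(4,3) = 6


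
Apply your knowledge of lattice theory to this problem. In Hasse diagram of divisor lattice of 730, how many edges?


A cover relation a -< b holds when a < b with no c strictly between.
Cover relations:
  1 -< 2
  1 -< 5
  1 -< 73
  2 -< 10
  2 -< 146
  5 -< 10
  5 -< 365
  10 -< 730
  ...4 more
Total: 12


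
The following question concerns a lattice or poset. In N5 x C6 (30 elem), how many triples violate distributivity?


Distributive law: a ^ (b v c) = (a ^ b) v (a ^ c).
Check all 30^3 = 27000 ordered triples (a,b,c).
  e.g. a=(b,0), b=(a,0), c=(c,0): lhs=(b,0) != rhs=(a,0)
  e.g. a=(b,0), b=(a,0), c=(c,1): lhs=(b,0) != rhs=(a,0)
Total violating triples: 432


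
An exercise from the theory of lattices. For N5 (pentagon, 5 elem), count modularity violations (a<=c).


Modular law: if a <= c then a v (b ^ c) = (a v b) ^ c.
Check all triples (a,b,c) with a <= c among 5 elements.
  e.g. a=a, b=c, c=b: lhs=a != rhs=b
Total violating triples: 1


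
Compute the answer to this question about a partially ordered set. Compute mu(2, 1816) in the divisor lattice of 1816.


In a divisor lattice, mu(a,b) = mu(b/a) where mu is the classical Mobius function.
b/a = 1816/2 = 908
Prime factorization of 908: primes [2, 227]
908 is not squarefree, so mu(908) = 0


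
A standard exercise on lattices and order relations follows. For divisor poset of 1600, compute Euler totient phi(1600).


phi(n) = n * prod_{p|n} (1 - 1/p).
Prime divisors of 1600: [2, 5]
phi(1600) = 1600 * (1 - 1/2) * (1 - 1/5)
phi(1600) = 640


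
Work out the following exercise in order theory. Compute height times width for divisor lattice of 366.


Height = length of longest chain minus 1; width = size of largest antichain.
A maximum chain: 1 | 61 | 183 | 366  (height 3).
A maximum antichain: {2, 3, 61}  (width 3).
Product = 3 * 3 = 9


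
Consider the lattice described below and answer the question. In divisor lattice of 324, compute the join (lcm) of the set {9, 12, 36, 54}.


In a divisor lattice, join = lcm (least common multiple).
Compute lcm iteratively: start with first element, then lcm(current, next).
Elements: [9, 12, 36, 54]
lcm(9,12) = 36
lcm(36,36) = 36
lcm(36,54) = 108
Final lcm = 108


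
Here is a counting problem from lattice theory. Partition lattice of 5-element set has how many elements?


B(n) = number of set partitions of an n-element set.
B(n) satisfies the recurrence: B(n+1) = sum_k C(n,k)*B(k).
B(5) = 52


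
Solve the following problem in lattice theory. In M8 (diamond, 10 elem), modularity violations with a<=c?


Modular law: if a <= c then a v (b ^ c) = (a v b) ^ c.
Check all triples (a,b,c) with a <= c among 10 elements.
This lattice is modular (diamonds M_m and their chain-products are modular).
Total violating triples: 0


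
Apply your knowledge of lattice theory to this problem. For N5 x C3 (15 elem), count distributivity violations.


Distributive law: a ^ (b v c) = (a ^ b) v (a ^ c).
Check all 15^3 = 3375 ordered triples (a,b,c).
  e.g. a=(b,0), b=(a,0), c=(c,0): lhs=(b,0) != rhs=(a,0)
  e.g. a=(b,0), b=(a,0), c=(c,1): lhs=(b,0) != rhs=(a,0)
Total violating triples: 54


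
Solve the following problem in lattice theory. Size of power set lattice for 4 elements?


Power set = 2^n.
2^4 = 16


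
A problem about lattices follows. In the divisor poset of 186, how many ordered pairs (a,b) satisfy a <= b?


The order relation is {(a,b) : a <= b}, reflexive so it includes (a,a).
Examples: (1,1), (1,186), (1,2), (1,3), (1,31), ...
Total ordered pairs: 27


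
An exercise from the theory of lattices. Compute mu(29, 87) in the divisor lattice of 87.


In a divisor lattice, mu(a,b) = mu(b/a) where mu is the classical Mobius function.
b/a = 87/29 = 3
Prime factorization of 3: primes [3]
3 is squarefree with 1 prime factor(s), so mu(3) = (-1)^1 = -1


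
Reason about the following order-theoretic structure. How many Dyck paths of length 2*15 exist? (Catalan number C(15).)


C(n) = C(2n, n) / (n+1).
C(30, 15) = 155117520
C(15) = 155117520 / 16 = 9694845


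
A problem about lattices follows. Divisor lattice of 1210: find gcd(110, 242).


In a divisor lattice, meet = gcd (greatest common divisor).
By Euclidean algorithm or factoring: gcd(110,242) = 22


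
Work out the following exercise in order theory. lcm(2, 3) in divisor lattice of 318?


Join=lcm.
gcd(2,3)=1
lcm=6


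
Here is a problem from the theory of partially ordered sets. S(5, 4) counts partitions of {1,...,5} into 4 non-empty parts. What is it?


S(n,k) = k*S(n-1,k) + S(n-1,k-1).
S(4,4) = 1, S(4,3) = 6
S(5,4) = 4*1 + 6 = 4 + 6
S(5,4) = 10


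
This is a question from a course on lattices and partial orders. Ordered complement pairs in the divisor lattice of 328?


Complement pair (a,b): a meet b = bottom, a join b = top.
Here: gcd(a,b)=1 and lcm(a,b)=328, i.e. a*b=328 with a,b coprime.
Pairs found: (1,328), (8,41), (41,8), (328,1)
Total ordered pairs: 4


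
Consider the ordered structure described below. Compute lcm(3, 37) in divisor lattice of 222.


In a divisor lattice, join = lcm (least common multiple).
gcd(3,37) = 1
lcm(3,37) = 3*37/gcd = 111/1 = 111


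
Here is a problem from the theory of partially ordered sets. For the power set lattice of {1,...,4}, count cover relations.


A cover relation a -< b holds when a < b with no c strictly between.
Cover relations:
  {} -< {1}
  {} -< {2}
  {} -< {3}
  {} -< {4}
  {1} -< {1,2}
  {1} -< {1,3}
  {1} -< {1,4}
  {2} -< {1,2}
  ...24 more
Total: 32


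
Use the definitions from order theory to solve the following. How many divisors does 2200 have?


Divisors of 2200: [1, 2, 4, 5, 8, 10, 11, 20, 22, 25, 40, 44, 50, 55, 88, 100, 110, 200, 220, 275, 440, 550, 1100, 2200]
Count: 24


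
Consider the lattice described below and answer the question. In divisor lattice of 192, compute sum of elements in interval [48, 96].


Interval [48,96] in divisors of 192: [48, 96]
Sum = 144


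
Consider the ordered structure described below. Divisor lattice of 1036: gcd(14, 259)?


Meet=gcd.
gcd(14,259)=7


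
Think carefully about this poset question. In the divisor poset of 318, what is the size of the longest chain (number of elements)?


A chain is a totally ordered subset; we count the number of elements in a maximum chain.
Compute, for each element x, the size of the longest chain ending at x:
  1: 1
  2: 2
  3: 2
  53: 2
  6: 3
  106: 3
  ...
A maximum chain: 1 < 2 < 6 < 318
Number of elements in the longest chain: 4


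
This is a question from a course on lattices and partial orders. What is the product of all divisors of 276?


Divisors of 276: [1, 2, 3, 4, 6, 12, 23, 46, 69, 92, 138, 276]
Product = n^(d(n)/2) = 276^(12/2)
Product = 442032795979776


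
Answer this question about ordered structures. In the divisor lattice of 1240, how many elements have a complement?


An element a is complemented if some b has a meet b = bottom, a join b = top.
a is complemented iff gcd(a, n/a)=1, i.e. a is a unitary divisor of 1240.
Complemented elements: 1, 5, 8, 31, 40, 155, ... (2 more)
Count: 8


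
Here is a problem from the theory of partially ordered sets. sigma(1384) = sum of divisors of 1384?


sigma(n) = sum of divisors.
Divisors of 1384: [1, 2, 4, 8, 173, 346, 692, 1384]
Sum = 2610


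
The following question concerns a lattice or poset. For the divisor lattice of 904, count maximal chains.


A maximal chain goes from the minimum element to a maximal element via cover relations.
Counting all min-to-max paths in the cover graph.
Total maximal chains: 4


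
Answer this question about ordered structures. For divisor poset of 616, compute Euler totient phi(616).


phi(n) = n * prod_{p|n} (1 - 1/p).
Prime divisors of 616: [2, 7, 11]
phi(616) = 616 * (1 - 1/2) * (1 - 1/7) * (1 - 1/11)
phi(616) = 240


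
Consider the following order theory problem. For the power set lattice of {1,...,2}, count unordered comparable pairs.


A comparable pair {a,b} has a < b or b < a in the order.
Count unordered pairs where one element is strictly below the other.
Examples: {{},{1}}, {{},{2}}, {{},{1,2}}, {{1},{1,2}}, ...
Total comparable pairs: 5


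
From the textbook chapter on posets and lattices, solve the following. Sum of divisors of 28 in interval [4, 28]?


Interval [4,28] in divisors of 28: [4, 28]
Sum = 32


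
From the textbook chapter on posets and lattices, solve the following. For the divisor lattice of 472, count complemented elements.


An element a is complemented if some b has a meet b = bottom, a join b = top.
a is complemented iff gcd(a, n/a)=1, i.e. a is a unitary divisor of 472.
Complemented elements: 1, 8, 59, 472
Count: 4


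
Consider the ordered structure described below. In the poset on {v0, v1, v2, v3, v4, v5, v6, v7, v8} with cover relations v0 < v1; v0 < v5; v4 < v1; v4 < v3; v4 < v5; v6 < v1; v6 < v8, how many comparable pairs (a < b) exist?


A comparable pair {a,b} has a < b or b < a in the order.
Count unordered pairs where one element is strictly below the other.
Examples: {v0,v1}, {v0,v5}, {v1,v4}, {v1,v6}, ...
Total comparable pairs: 7


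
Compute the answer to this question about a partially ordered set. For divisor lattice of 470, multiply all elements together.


Divisors of 470: [1, 2, 5, 10, 47, 94, 235, 470]
Product = n^(d(n)/2) = 470^(8/2)
Product = 48796810000


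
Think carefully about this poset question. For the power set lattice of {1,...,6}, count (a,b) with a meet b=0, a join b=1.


Complement pair (a,b): a meet b = bottom, a join b = top.
Here: A intersect B = {} and A union B = {1,...,6}.
Pairs found: ({},{1,2,3,4,5,6}), ({1},{2,3,4,5,6}), ({2},{1,3,4,5,6}), ({3},{1,2,4,5,6}), ... (60 more)
Total ordered pairs: 64


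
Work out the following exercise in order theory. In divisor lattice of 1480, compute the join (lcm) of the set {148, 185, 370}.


In a divisor lattice, join = lcm (least common multiple).
Compute lcm iteratively: start with first element, then lcm(current, next).
Elements: [148, 185, 370]
lcm(148,185) = 740
lcm(740,370) = 740
Final lcm = 740


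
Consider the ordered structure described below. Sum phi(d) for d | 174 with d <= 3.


Divisors of 174 up to 3: [1, 2, 3]
phi values: [1, 1, 2]
Sum = 4


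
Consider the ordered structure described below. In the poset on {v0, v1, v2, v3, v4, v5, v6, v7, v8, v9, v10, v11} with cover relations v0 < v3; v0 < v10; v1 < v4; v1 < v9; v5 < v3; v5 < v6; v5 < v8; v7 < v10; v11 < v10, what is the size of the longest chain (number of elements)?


A chain is a totally ordered subset; we count the number of elements in a maximum chain.
Compute, for each element x, the size of the longest chain ending at x:
  v0: 1
  v1: 1
  v2: 1
  v5: 1
  v7: 1
  v11: 1
  ...
A maximum chain: v0 < v3
Number of elements in the longest chain: 2


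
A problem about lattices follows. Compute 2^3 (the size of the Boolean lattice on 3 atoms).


Power set = 2^n.
2^3 = 8


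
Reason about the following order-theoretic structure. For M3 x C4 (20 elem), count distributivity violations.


Distributive law: a ^ (b v c) = (a ^ b) v (a ^ c).
Check all 20^3 = 8000 ordered triples (a,b,c).
  e.g. a=(a1,0), b=(a2,0), c=(a3,0): lhs=(a1,0) != rhs=(0,0)
  e.g. a=(a1,0), b=(a2,0), c=(a3,1): lhs=(a1,0) != rhs=(0,0)
Total violating triples: 384


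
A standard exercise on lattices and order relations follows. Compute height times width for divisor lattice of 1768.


Height = length of longest chain minus 1; width = size of largest antichain.
A maximum chain: 1 | 17 | 221 | 442 | 884 | 1768  (height 5).
A maximum antichain: {4, 26, 34, 221}  (width 4).
Product = 5 * 4 = 20


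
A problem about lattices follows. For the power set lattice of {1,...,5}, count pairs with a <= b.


The order relation is {(a,b) : a <= b}, reflexive so it includes (a,a).
Examples: ({},{}), ({},{1,2}), ({},{1,2,3}), ({},{1,2,3,4}), ({},{1,2,3,4,5}), ...
Total ordered pairs: 243


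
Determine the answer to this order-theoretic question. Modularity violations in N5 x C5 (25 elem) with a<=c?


Modular law: if a <= c then a v (b ^ c) = (a v b) ^ c.
Check all triples (a,b,c) with a <= c among 25 elements.
  e.g. a=(a,0), b=(c,0), c=(b,0): lhs=(a,0) != rhs=(b,0)
  e.g. a=(a,0), b=(c,1), c=(b,0): lhs=(a,0) != rhs=(b,0)
Total violating triples: 75


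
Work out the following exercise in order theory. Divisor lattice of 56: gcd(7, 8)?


Meet=gcd.
gcd(7,8)=1


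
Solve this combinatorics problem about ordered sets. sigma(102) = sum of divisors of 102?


sigma(n) = sum of divisors.
Divisors of 102: [1, 2, 3, 6, 17, 34, 51, 102]
Sum = 216


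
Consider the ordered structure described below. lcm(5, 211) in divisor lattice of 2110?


Join=lcm.
gcd(5,211)=1
lcm=1055


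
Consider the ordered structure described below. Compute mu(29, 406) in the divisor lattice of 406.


In a divisor lattice, mu(a,b) = mu(b/a) where mu is the classical Mobius function.
b/a = 406/29 = 14
Prime factorization of 14: primes [2, 7]
14 is squarefree with 2 prime factor(s), so mu(14) = (-1)^2 = 1
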